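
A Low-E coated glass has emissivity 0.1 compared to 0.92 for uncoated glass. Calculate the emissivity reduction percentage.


Percentage reduction = (1 - coated/uncoated) * 100
  Ratio = 0.1 / 0.92 = 0.1087
  Reduction = (1 - 0.1087) * 100 = 89.1%

89.1%


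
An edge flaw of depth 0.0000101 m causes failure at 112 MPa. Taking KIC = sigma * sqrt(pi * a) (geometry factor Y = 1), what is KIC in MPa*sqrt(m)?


Fracture toughness: KIC = sigma * sqrt(pi * a)
  pi * a = pi * 0.0000101 = 0.00003173
  sqrt(pi * a) = 0.005633
  KIC = 112 * 0.005633 = 0.631 MPa*sqrt(m)

0.631 MPa*sqrt(m)


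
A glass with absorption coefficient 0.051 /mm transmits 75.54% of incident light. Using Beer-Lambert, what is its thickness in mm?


Rearrange T = exp(-alpha * thickness):
  thickness = -ln(T) / alpha
  T = 75.54/100 = 0.7554
  ln(T) = -0.28051
  -ln(T) = 0.28051
  thickness = 0.28051 / 0.051 = 5.5 mm

5.5 mm


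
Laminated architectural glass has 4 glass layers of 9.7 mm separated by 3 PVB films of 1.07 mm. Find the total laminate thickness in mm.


Total thickness = glass contribution + PVB contribution
  Glass: 4 * 9.7 = 38.8 mm
  PVB: 3 * 1.07 = 3.21 mm
  Total = 38.8 + 3.21 = 42.01 mm

42.01 mm


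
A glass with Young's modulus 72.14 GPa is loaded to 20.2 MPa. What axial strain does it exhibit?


Rearrange E = sigma / epsilon:
  epsilon = sigma / E
  E (MPa) = 72.14 * 1000 = 72140
  epsilon = 20.2 / 72140 = 0.00028

0.00028


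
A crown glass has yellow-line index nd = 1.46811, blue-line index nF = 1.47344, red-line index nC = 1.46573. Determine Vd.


Abbe number formula: Vd = (nd - 1) / (nF - nC)
  nd - 1 = 1.46811 - 1 = 0.46811
  nF - nC = 1.47344 - 1.46573 = 0.00771
  Vd = 0.46811 / 0.00771 = 60.71

60.71


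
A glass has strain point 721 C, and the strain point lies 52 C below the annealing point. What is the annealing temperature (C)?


T_anneal = T_strain + gap:
  T_anneal = 721 + 52 = 773 C

773 C


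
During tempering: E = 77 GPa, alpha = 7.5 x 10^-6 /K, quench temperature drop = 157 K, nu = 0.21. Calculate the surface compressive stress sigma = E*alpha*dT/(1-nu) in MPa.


Tempering stress: sigma = E * alpha * dT / (1 - nu)
  E (MPa) = 77 * 1000 = 77000
  Numerator = 77000 * (7.5 x 10^-6) * 157 = 90.6675
  Denominator = 1 - 0.21 = 0.79
  sigma = 90.6675 / 0.79 = 114.8 MPa

114.8 MPa


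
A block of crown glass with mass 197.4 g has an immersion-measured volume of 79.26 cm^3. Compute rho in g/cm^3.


Use the definition of density:
  rho = mass / volume
  rho = 197.4 / 79.26 = 2.491 g/cm^3

2.491 g/cm^3


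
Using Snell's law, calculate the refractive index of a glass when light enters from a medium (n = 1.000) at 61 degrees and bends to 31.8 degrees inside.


Apply Snell's law: n1 * sin(theta1) = n2 * sin(theta2)
  n2 = n1 * sin(theta1) / sin(theta2)
  sin(61) = 0.87462
  sin(31.8) = 0.526956
  n2 = 1.000 * 0.87462 / 0.526956 = 1.6598

1.6598


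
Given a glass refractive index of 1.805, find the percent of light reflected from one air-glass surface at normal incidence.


Fresnel reflectance at normal incidence:
  R = ((n - 1)/(n + 1))^2
  (n - 1)/(n + 1) = (1.805 - 1)/(1.805 + 1) = 0.286988
  R = 0.286988^2 = 0.0823621
  R(%) = 0.0823621 * 100 = 8.236%

8.236%


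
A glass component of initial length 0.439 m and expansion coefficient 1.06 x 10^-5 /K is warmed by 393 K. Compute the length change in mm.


Thermal expansion formula: dL = alpha * L0 * dT
  dL = (1.06 x 10^-5) * 0.439 * 393 = 0.00182879 m
Convert to mm: 0.00182879 * 1000 = 1.8288 mm

1.8288 mm


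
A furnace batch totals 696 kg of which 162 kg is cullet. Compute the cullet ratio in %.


Cullet ratio = (cullet mass / total batch mass) * 100
  Ratio = 162 / 696 * 100 = 23.28%

23.28%


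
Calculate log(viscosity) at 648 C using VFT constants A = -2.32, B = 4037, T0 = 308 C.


VFT equation: log(eta) = A + B / (T - T0)
  T - T0 = 648 - 308 = 340
  B / (T - T0) = 4037 / 340 = 11.874
  log(eta) = -2.32 + 11.874 = 9.554

9.554


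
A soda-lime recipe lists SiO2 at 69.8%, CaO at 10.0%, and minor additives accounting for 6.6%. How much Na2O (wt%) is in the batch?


Pieces sum to 100%:
  Na2O = 100 - (SiO2 + CaO + others)
  Na2O = 100 - (69.8 + 10.0 + 6.6) = 13.6%

13.6%


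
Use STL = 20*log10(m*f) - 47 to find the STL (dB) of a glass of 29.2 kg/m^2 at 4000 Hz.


Mass law: STL = 20 * log10(m * f) - 47
  m * f = 29.2 * 4000 = 116800
  log10(116800) = 5.06744
  STL = 20 * 5.06744 - 47 = 101.3488 - 47 = 54.3 dB

54.3 dB


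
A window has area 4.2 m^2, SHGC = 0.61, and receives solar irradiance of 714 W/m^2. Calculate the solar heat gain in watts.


Solar heat gain: Q = Area * SHGC * Irradiance
  Q = 4.2 * 0.61 * 714 = 1829.3 W

1829.3 W


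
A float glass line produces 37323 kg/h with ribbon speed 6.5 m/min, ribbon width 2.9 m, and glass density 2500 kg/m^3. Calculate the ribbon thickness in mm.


Ribbon cross-section from mass balance:
  Volume rate = throughput / density = 37323 / 2500 = 14.9292 m^3/h
  thickness = volume rate / (speed * 60 * width), i.e.
  thickness = throughput / (60 * speed * width * density) * 1000
  thickness = 37323 / (60 * 6.5 * 2.9 * 2500) * 1000 = 13.2 mm

13.2 mm


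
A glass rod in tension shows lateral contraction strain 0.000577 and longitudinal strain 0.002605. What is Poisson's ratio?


Poisson's ratio: nu = lateral strain / axial strain
  nu = 0.000577 / 0.002605 = 0.2215

0.2215


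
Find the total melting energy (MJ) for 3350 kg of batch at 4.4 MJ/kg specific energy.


Total energy = mass * specific energy
  E = 3350 * 4.4 = 14740 MJ

14740 MJ


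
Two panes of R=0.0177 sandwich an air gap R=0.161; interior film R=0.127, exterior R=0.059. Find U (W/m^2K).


Total thermal resistance (series):
  R_total = R_in + R_glass + R_air + R_glass + R_out
  R_total = 0.127 + 0.0177 + 0.161 + 0.0177 + 0.059 = 0.3824 m^2K/W
U-value = 1 / R_total = 1 / 0.3824 = 2.615 W/m^2K

2.615 W/m^2K


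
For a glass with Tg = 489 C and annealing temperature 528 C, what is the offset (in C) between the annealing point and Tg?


Offset = T_anneal - Tg:
  offset = 528 - 489 = 39 C

39 C


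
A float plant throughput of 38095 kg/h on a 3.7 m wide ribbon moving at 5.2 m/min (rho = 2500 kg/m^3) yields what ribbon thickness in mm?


Ribbon cross-section from mass balance:
  Volume rate = throughput / density = 38095 / 2500 = 15.238 m^3/h
  thickness = volume rate / (speed * 60 * width), i.e.
  thickness = throughput / (60 * speed * width * density) * 1000
  thickness = 38095 / (60 * 5.2 * 3.7 * 2500) * 1000 = 13.2 mm

13.2 mm


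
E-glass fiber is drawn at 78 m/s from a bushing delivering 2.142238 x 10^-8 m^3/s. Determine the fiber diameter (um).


Cross-sectional area from continuity:
  A = Q / v = 2.142238 x 10^-8 / 78 = 2.746459 x 10^-10 m^2
Diameter from circular cross-section:
  d = sqrt(4A / pi) * 10^6 (m -> um)
  d = sqrt(4 * 2.746459 x 10^-10 / pi) * 10^6 = 18.7 um

18.7 um


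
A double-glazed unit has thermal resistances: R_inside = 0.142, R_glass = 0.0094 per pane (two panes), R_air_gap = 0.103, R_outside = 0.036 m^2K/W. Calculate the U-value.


Total thermal resistance (series):
  R_total = R_in + R_glass + R_air + R_glass + R_out
  R_total = 0.142 + 0.0094 + 0.103 + 0.0094 + 0.036 = 0.2998 m^2K/W
U-value = 1 / R_total = 1 / 0.2998 = 3.336 W/m^2K

3.336 W/m^2K


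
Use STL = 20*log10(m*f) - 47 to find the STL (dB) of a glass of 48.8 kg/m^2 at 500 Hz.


Mass law: STL = 20 * log10(m * f) - 47
  m * f = 48.8 * 500 = 24400
  log10(24400) = 4.38739
  STL = 20 * 4.38739 - 47 = 87.7478 - 47 = 40.7 dB

40.7 dB


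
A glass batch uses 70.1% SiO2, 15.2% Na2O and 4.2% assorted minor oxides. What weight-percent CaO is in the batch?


Pieces sum to 100%:
  CaO = 100 - (SiO2 + Na2O + others)
  CaO = 100 - (70.1 + 15.2 + 4.2) = 10.5%

10.5%


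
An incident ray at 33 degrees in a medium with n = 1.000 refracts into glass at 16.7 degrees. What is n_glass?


Apply Snell's law: n1 * sin(theta1) = n2 * sin(theta2)
  n2 = n1 * sin(theta1) / sin(theta2)
  sin(33) = 0.544639
  sin(16.7) = 0.287361
  n2 = 1.000 * 0.544639 / 0.287361 = 1.8953

1.8953


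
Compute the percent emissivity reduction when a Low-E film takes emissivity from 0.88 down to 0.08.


Percentage reduction = (1 - coated/uncoated) * 100
  Ratio = 0.08 / 0.88 = 0.0909
  Reduction = (1 - 0.0909) * 100 = 90.9%

90.9%


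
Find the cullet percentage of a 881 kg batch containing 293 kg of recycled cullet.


Cullet ratio = (cullet mass / total batch mass) * 100
  Ratio = 293 / 881 * 100 = 33.26%

33.26%


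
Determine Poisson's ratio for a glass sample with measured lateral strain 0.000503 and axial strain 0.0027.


Poisson's ratio: nu = lateral strain / axial strain
  nu = 0.000503 / 0.0027 = 0.1863

0.1863


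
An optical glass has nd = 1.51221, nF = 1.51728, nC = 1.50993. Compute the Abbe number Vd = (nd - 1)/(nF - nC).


Abbe number formula: Vd = (nd - 1) / (nF - nC)
  nd - 1 = 1.51221 - 1 = 0.51221
  nF - nC = 1.51728 - 1.50993 = 0.00735
  Vd = 0.51221 / 0.00735 = 69.69

69.69


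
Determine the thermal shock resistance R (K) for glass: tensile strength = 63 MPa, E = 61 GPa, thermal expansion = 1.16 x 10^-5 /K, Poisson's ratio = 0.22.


Thermal shock resistance: R = sigma * (1 - nu) / (E * alpha)
  Numerator = 63 * (1 - 0.22) = 49.14
  Denominator = 61 * 1000 * (1.16 x 10^-5) = 0.7076
  R = 49.14 / 0.7076 = 69.4 K

69.4 K


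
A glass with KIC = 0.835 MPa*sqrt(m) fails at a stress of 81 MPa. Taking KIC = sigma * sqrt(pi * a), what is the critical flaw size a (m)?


Rearrange KIC = sigma * sqrt(pi * a):
  sqrt(pi * a) = KIC / sigma
  sqrt(pi * a) = 0.835 / 81 = 0.010309
  a = (KIC / sigma)^2 / pi
  a = 0.010309^2 / pi = 0.0000338 m

0.0000338 m


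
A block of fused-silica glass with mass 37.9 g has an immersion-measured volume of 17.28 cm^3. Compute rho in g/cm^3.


Use the definition of density:
  rho = mass / volume
  rho = 37.9 / 17.28 = 2.193 g/cm^3

2.193 g/cm^3


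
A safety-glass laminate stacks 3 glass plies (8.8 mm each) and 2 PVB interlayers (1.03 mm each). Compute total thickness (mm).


Total thickness = glass contribution + PVB contribution
  Glass: 3 * 8.8 = 26.4 mm
  PVB: 2 * 1.03 = 2.06 mm
  Total = 26.4 + 2.06 = 28.46 mm

28.46 mm


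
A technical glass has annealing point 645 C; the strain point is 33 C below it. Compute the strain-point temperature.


Strain point = annealing point - difference:
  T_strain = 645 - 33 = 612 C

612 C


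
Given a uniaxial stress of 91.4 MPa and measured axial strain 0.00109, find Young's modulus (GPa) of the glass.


Young's modulus: E = stress / strain
  E = 91.4 MPa / 0.00109 = 83853.21 MPa
Convert to GPa: 83853.21 / 1000 = 83.85 GPa

83.85 GPa


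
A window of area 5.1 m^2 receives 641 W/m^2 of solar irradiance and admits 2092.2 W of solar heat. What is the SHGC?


Rearrange Q = Area * SHGC * Irradiance:
  SHGC = Q / (Area * Irradiance)
  SHGC = 2092.2 / (5.1 * 641) = 0.64

0.64


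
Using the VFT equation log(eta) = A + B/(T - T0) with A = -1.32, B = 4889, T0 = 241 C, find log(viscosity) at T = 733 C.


VFT equation: log(eta) = A + B / (T - T0)
  T - T0 = 733 - 241 = 492
  B / (T - T0) = 4889 / 492 = 9.937
  log(eta) = -1.32 + 9.937 = 8.617

8.617


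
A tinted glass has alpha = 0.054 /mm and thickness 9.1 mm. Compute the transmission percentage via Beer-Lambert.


Beer-Lambert law: T = exp(-alpha * thickness)
  exponent = -0.054 * 9.1 = -0.4914
  T = exp(-0.4914) = 0.6118
  Percentage = 0.6118 * 100 = 61.18%

61.18%


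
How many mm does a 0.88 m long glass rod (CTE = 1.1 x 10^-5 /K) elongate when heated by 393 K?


Thermal expansion formula: dL = alpha * L0 * dT
  dL = (1.1 x 10^-5) * 0.88 * 393 = 0.00380424 m
Convert to mm: 0.00380424 * 1000 = 3.8042 mm

3.8042 mm


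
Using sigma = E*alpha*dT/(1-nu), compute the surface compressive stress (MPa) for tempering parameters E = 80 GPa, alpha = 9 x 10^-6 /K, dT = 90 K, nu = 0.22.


Tempering stress: sigma = E * alpha * dT / (1 - nu)
  E (MPa) = 80 * 1000 = 80000
  Numerator = 80000 * (9 x 10^-6) * 90 = 64.8
  Denominator = 1 - 0.22 = 0.78
  sigma = 64.8 / 0.78 = 83.1 MPa

83.1 MPa


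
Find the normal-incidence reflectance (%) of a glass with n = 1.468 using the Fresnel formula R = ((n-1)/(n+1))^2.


Fresnel reflectance at normal incidence:
  R = ((n - 1)/(n + 1))^2
  (n - 1)/(n + 1) = (1.468 - 1)/(1.468 + 1) = 0.189627
  R = 0.189627^2 = 0.0359584
  R(%) = 0.0359584 * 100 = 3.596%

3.596%


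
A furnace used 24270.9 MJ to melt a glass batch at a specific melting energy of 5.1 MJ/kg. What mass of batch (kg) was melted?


Rearrange E = m * s for m:
  m = E / s
  m = 24270.9 / 5.1 = 4759.0 kg

4759.0 kg


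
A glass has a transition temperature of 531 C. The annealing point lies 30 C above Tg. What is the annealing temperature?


The annealing temperature is Tg plus the offset:
  T_anneal = 531 + 30 = 561 C

561 C


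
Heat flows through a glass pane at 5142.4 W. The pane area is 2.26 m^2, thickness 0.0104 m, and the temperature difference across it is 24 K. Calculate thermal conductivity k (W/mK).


Fourier's law rearranged: k = Q * t / (A * dT)
  Numerator = 5142.4 * 0.0104 = 53.48096
  Denominator = 2.26 * 24 = 54.24
  k = 53.48096 / 54.24 = 0.986 W/mK

0.986 W/mK


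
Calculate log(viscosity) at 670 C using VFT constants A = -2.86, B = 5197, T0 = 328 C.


VFT equation: log(eta) = A + B / (T - T0)
  T - T0 = 670 - 328 = 342
  B / (T - T0) = 5197 / 342 = 15.196
  log(eta) = -2.86 + 15.196 = 12.336

12.336


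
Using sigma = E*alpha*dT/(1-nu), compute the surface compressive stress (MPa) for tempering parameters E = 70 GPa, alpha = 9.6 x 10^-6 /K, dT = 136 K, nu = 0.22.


Tempering stress: sigma = E * alpha * dT / (1 - nu)
  E (MPa) = 70 * 1000 = 70000
  Numerator = 70000 * (9.6 x 10^-6) * 136 = 91.392
  Denominator = 1 - 0.22 = 0.78
  sigma = 91.392 / 0.78 = 117.2 MPa

117.2 MPa


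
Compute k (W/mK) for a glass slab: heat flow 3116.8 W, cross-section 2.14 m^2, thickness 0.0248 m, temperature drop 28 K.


Fourier's law rearranged: k = Q * t / (A * dT)
  Numerator = 3116.8 * 0.0248 = 77.29664
  Denominator = 2.14 * 28 = 59.92
  k = 77.29664 / 59.92 = 1.29 W/mK

1.29 W/mK


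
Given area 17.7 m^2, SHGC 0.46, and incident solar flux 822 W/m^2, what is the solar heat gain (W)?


Solar heat gain: Q = Area * SHGC * Irradiance
  Q = 17.7 * 0.46 * 822 = 6692.7 W

6692.7 W


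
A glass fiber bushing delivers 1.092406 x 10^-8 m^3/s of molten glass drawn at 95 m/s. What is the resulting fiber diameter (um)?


Cross-sectional area from continuity:
  A = Q / v = 1.092406 x 10^-8 / 95 = 1.149901 x 10^-10 m^2
Diameter from circular cross-section:
  d = sqrt(4A / pi) * 10^6 (m -> um)
  d = sqrt(4 * 1.149901 x 10^-10 / pi) * 10^6 = 12.1 um

12.1 um


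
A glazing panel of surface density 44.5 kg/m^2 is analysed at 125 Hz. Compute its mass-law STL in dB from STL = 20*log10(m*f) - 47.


Mass law: STL = 20 * log10(m * f) - 47
  m * f = 44.5 * 125 = 5562.5
  log10(5562.5) = 3.74527
  STL = 20 * 3.74527 - 47 = 74.9054 - 47 = 27.9 dB

27.9 dB


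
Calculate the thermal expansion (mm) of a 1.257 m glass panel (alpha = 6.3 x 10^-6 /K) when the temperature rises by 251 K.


Thermal expansion formula: dL = alpha * L0 * dT
  dL = (6.3 x 10^-6) * 1.257 * 251 = 0.00198769 m
Convert to mm: 0.00198769 * 1000 = 1.9877 mm

1.9877 mm


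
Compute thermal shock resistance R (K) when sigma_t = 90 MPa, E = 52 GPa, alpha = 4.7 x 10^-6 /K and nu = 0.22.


Thermal shock resistance: R = sigma * (1 - nu) / (E * alpha)
  Numerator = 90 * (1 - 0.22) = 70.2
  Denominator = 52 * 1000 * (4.7 x 10^-6) = 0.2444
  R = 70.2 / 0.2444 = 287.2 K

287.2 K


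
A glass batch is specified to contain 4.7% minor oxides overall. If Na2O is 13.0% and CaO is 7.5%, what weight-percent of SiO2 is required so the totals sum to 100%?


Known pieces sum to 100%:
  SiO2 = 100 - (others + Na2O + CaO)
  SiO2 = 100 - (4.7 + 13.0 + 7.5) = 74.8%

74.8%


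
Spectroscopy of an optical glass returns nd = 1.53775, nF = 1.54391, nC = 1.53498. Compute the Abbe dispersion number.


Abbe number formula: Vd = (nd - 1) / (nF - nC)
  nd - 1 = 1.53775 - 1 = 0.53775
  nF - nC = 1.54391 - 1.53498 = 0.00893
  Vd = 0.53775 / 0.00893 = 60.22

60.22


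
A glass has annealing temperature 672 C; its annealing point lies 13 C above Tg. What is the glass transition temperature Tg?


Rearrange T_anneal = Tg + offset for Tg:
  Tg = T_anneal - offset = 672 - 13 = 659 C

659 C


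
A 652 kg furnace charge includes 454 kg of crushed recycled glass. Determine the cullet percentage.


Cullet ratio = (cullet mass / total batch mass) * 100
  Ratio = 454 / 652 * 100 = 69.63%

69.63%


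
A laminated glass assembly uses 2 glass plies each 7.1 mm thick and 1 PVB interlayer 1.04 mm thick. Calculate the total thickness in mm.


Total thickness = glass contribution + PVB contribution
  Glass: 2 * 7.1 = 14.2 mm
  PVB: 1 * 1.04 = 1.04 mm
  Total = 14.2 + 1.04 = 15.24 mm

15.24 mm


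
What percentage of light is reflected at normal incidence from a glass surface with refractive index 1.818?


Fresnel reflectance at normal incidence:
  R = ((n - 1)/(n + 1))^2
  (n - 1)/(n + 1) = (1.818 - 1)/(1.818 + 1) = 0.290277
  R = 0.290277^2 = 0.0842607
  R(%) = 0.0842607 * 100 = 8.426%

8.426%


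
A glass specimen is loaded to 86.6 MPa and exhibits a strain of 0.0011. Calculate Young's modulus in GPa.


Young's modulus: E = stress / strain
  E = 86.6 MPa / 0.0011 = 78727.27 MPa
Convert to GPa: 78727.27 / 1000 = 78.73 GPa

78.73 GPa


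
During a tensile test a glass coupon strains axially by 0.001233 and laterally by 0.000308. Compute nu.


Poisson's ratio: nu = lateral strain / axial strain
  nu = 0.000308 / 0.001233 = 0.2498

0.2498


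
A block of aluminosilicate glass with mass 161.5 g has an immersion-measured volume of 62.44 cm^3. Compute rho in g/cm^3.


Use the definition of density:
  rho = mass / volume
  rho = 161.5 / 62.44 = 2.586 g/cm^3

2.586 g/cm^3


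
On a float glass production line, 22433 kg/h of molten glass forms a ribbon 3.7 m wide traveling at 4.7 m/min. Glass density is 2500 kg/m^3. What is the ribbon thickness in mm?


Ribbon cross-section from mass balance:
  Volume rate = throughput / density = 22433 / 2500 = 8.9732 m^3/h
  thickness = volume rate / (speed * 60 * width), i.e.
  thickness = throughput / (60 * speed * width * density) * 1000
  thickness = 22433 / (60 * 4.7 * 3.7 * 2500) * 1000 = 8.6 mm

8.6 mm


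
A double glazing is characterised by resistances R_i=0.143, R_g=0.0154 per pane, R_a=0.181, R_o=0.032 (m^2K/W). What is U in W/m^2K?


Total thermal resistance (series):
  R_total = R_in + R_glass + R_air + R_glass + R_out
  R_total = 0.143 + 0.0154 + 0.181 + 0.0154 + 0.032 = 0.3868 m^2K/W
U-value = 1 / R_total = 1 / 0.3868 = 2.585 W/m^2K

2.585 W/m^2K


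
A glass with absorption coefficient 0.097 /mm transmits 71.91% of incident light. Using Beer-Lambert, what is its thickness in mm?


Rearrange T = exp(-alpha * thickness):
  thickness = -ln(T) / alpha
  T = 71.91/100 = 0.7191
  ln(T) = -0.32975
  -ln(T) = 0.32975
  thickness = 0.32975 / 0.097 = 3.4 mm

3.4 mm


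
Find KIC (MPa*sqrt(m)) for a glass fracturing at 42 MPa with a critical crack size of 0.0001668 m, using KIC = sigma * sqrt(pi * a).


Fracture toughness: KIC = sigma * sqrt(pi * a)
  pi * a = pi * 0.0001668 = 0.000524018
  sqrt(pi * a) = 0.022891
  KIC = 42 * 0.022891 = 0.961 MPa*sqrt(m)

0.961 MPa*sqrt(m)


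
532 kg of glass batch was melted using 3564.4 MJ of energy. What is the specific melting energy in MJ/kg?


Rearrange E = m * s for s:
  s = E / m
  s = 3564.4 / 532 = 6.7 MJ/kg

6.7 MJ/kg


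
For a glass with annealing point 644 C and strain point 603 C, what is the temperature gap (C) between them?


Gap = T_anneal - T_strain:
  gap = 644 - 603 = 41 C

41 C


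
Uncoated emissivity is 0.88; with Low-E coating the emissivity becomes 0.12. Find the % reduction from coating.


Percentage reduction = (1 - coated/uncoated) * 100
  Ratio = 0.12 / 0.88 = 0.1364
  Reduction = (1 - 0.1364) * 100 = 86.4%

86.4%


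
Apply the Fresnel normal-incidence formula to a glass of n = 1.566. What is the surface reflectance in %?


Fresnel reflectance at normal incidence:
  R = ((n - 1)/(n + 1))^2
  (n - 1)/(n + 1) = (1.566 - 1)/(1.566 + 1) = 0.220577
  R = 0.220577^2 = 0.0486542
  R(%) = 0.0486542 * 100 = 4.865%

4.865%


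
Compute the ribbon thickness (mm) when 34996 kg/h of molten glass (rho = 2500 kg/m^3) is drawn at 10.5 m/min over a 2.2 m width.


Ribbon cross-section from mass balance:
  Volume rate = throughput / density = 34996 / 2500 = 13.9984 m^3/h
  thickness = volume rate / (speed * 60 * width), i.e.
  thickness = throughput / (60 * speed * width * density) * 1000
  thickness = 34996 / (60 * 10.5 * 2.2 * 2500) * 1000 = 10.1 mm

10.1 mm


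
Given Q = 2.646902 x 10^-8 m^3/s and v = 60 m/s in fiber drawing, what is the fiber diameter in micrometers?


Cross-sectional area from continuity:
  A = Q / v = 2.646902 x 10^-8 / 60 = 4.411503 x 10^-10 m^2
Diameter from circular cross-section:
  d = sqrt(4A / pi) * 10^6 (m -> um)
  d = sqrt(4 * 4.411503 x 10^-10 / pi) * 10^6 = 23.7 um

23.7 um


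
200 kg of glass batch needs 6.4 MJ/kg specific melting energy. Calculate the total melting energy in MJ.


Total energy = mass * specific energy
  E = 200 * 6.4 = 1280 MJ

1280 MJ


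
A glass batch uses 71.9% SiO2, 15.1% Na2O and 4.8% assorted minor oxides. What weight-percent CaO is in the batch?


Pieces sum to 100%:
  CaO = 100 - (SiO2 + Na2O + others)
  CaO = 100 - (71.9 + 15.1 + 4.8) = 8.2%

8.2%


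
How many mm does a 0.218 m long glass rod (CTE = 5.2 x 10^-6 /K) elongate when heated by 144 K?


Thermal expansion formula: dL = alpha * L0 * dT
  dL = (5.2 x 10^-6) * 0.218 * 144 = 0.00016324 m
Convert to mm: 0.00016324 * 1000 = 0.1632 mm

0.1632 mm


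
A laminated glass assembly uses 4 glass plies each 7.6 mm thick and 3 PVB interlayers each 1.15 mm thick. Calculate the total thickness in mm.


Total thickness = glass contribution + PVB contribution
  Glass: 4 * 7.6 = 30.4 mm
  PVB: 3 * 1.15 = 3.45 mm
  Total = 30.4 + 3.45 = 33.85 mm

33.85 mm


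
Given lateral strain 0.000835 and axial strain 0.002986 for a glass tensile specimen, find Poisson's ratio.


Poisson's ratio: nu = lateral strain / axial strain
  nu = 0.000835 / 0.002986 = 0.2796

0.2796


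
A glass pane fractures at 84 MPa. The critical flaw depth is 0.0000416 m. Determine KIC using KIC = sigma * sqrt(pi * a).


Fracture toughness: KIC = sigma * sqrt(pi * a)
  pi * a = pi * 0.0000416 = 0.00013069
  sqrt(pi * a) = 0.011432
  KIC = 84 * 0.011432 = 0.96 MPa*sqrt(m)

0.96 MPa*sqrt(m)


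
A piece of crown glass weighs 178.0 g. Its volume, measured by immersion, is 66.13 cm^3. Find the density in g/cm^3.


Use the definition of density:
  rho = mass / volume
  rho = 178.0 / 66.13 = 2.692 g/cm^3

2.692 g/cm^3


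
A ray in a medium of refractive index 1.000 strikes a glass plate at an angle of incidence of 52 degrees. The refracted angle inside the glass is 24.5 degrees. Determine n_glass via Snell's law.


Apply Snell's law: n1 * sin(theta1) = n2 * sin(theta2)
  n2 = n1 * sin(theta1) / sin(theta2)
  sin(52) = 0.788011
  sin(24.5) = 0.414693
  n2 = 1.000 * 0.788011 / 0.414693 = 1.9002

1.9002


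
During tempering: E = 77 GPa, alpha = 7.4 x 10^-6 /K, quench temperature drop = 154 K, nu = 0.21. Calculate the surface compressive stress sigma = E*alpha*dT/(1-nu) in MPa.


Tempering stress: sigma = E * alpha * dT / (1 - nu)
  E (MPa) = 77 * 1000 = 77000
  Numerator = 77000 * (7.4 x 10^-6) * 154 = 87.7492
  Denominator = 1 - 0.21 = 0.79
  sigma = 87.7492 / 0.79 = 111.1 MPa

111.1 MPa


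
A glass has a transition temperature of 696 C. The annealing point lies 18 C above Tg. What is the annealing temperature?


The annealing temperature is Tg plus the offset:
  T_anneal = 696 + 18 = 714 C

714 C


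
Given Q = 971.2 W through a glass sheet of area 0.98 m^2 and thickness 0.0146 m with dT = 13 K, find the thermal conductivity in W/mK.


Fourier's law rearranged: k = Q * t / (A * dT)
  Numerator = 971.2 * 0.0146 = 14.17952
  Denominator = 0.98 * 13 = 12.74
  k = 14.17952 / 12.74 = 1.113 W/mK

1.113 W/mK


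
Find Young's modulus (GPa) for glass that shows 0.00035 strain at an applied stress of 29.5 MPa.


Young's modulus: E = stress / strain
  E = 29.5 MPa / 0.00035 = 84285.71 MPa
Convert to GPa: 84285.71 / 1000 = 84.29 GPa

84.29 GPa


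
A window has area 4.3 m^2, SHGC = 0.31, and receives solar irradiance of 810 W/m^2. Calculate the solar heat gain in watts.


Solar heat gain: Q = Area * SHGC * Irradiance
  Q = 4.3 * 0.31 * 810 = 1079.7 W

1079.7 W


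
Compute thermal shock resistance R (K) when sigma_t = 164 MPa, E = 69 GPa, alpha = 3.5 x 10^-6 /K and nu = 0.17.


Thermal shock resistance: R = sigma * (1 - nu) / (E * alpha)
  Numerator = 164 * (1 - 0.17) = 136.12
  Denominator = 69 * 1000 * (3.5 x 10^-6) = 0.2415
  R = 136.12 / 0.2415 = 563.6 K

563.6 K


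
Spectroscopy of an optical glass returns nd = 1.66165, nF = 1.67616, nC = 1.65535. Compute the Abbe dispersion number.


Abbe number formula: Vd = (nd - 1) / (nF - nC)
  nd - 1 = 1.66165 - 1 = 0.66165
  nF - nC = 1.67616 - 1.65535 = 0.02081
  Vd = 0.66165 / 0.02081 = 31.79

31.79


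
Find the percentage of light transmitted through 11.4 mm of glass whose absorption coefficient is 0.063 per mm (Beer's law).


Beer-Lambert law: T = exp(-alpha * thickness)
  exponent = -0.063 * 11.4 = -0.7182
  T = exp(-0.7182) = 0.4876
  Percentage = 0.4876 * 100 = 48.76%

48.76%


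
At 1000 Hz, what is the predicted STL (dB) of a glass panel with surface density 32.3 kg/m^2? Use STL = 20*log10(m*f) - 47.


Mass law: STL = 20 * log10(m * f) - 47
  m * f = 32.3 * 1000 = 32300
  log10(32300) = 4.5092
  STL = 20 * 4.5092 - 47 = 90.184 - 47 = 43.2 dB

43.2 dB


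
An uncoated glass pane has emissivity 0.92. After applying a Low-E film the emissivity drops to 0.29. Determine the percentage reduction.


Percentage reduction = (1 - coated/uncoated) * 100
  Ratio = 0.29 / 0.92 = 0.3152
  Reduction = (1 - 0.3152) * 100 = 68.5%

68.5%


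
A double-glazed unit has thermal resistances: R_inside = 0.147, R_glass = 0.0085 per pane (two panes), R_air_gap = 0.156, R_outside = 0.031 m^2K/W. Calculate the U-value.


Total thermal resistance (series):
  R_total = R_in + R_glass + R_air + R_glass + R_out
  R_total = 0.147 + 0.0085 + 0.156 + 0.0085 + 0.031 = 0.351 m^2K/W
U-value = 1 / R_total = 1 / 0.351 = 2.849 W/m^2K

2.849 W/m^2K


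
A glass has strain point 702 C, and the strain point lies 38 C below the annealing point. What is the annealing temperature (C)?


T_anneal = T_strain + gap:
  T_anneal = 702 + 38 = 740 C

740 C


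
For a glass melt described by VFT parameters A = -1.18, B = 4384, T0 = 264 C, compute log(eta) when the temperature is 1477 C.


VFT equation: log(eta) = A + B / (T - T0)
  T - T0 = 1477 - 264 = 1213
  B / (T - T0) = 4384 / 1213 = 3.614
  log(eta) = -1.18 + 3.614 = 2.434

2.434


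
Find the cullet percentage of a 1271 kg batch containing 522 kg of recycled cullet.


Cullet ratio = (cullet mass / total batch mass) * 100
  Ratio = 522 / 1271 * 100 = 41.07%

41.07%


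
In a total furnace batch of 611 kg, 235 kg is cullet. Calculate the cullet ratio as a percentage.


Cullet ratio = (cullet mass / total batch mass) * 100
  Ratio = 235 / 611 * 100 = 38.46%

38.46%


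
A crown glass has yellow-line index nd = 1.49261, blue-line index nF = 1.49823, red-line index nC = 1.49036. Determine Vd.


Abbe number formula: Vd = (nd - 1) / (nF - nC)
  nd - 1 = 1.49261 - 1 = 0.49261
  nF - nC = 1.49823 - 1.49036 = 0.00787
  Vd = 0.49261 / 0.00787 = 62.59

62.59


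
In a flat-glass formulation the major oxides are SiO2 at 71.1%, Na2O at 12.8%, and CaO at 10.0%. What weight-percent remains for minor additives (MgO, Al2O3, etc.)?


Sum the three major oxides:
  SiO2 + Na2O + CaO = 71.1 + 12.8 + 10.0 = 93.9%
Subtract from 100%:
  Others = 100 - 93.9 = 6.1%

6.1%


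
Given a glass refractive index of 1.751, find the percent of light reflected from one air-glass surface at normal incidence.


Fresnel reflectance at normal incidence:
  R = ((n - 1)/(n + 1))^2
  (n - 1)/(n + 1) = (1.751 - 1)/(1.751 + 1) = 0.272992
  R = 0.272992^2 = 0.0745246
  R(%) = 0.0745246 * 100 = 7.452%

7.452%


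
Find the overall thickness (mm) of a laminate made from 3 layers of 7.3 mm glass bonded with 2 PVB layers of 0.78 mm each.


Total thickness = glass contribution + PVB contribution
  Glass: 3 * 7.3 = 21.9 mm
  PVB: 2 * 0.78 = 1.56 mm
  Total = 21.9 + 1.56 = 23.46 mm

23.46 mm


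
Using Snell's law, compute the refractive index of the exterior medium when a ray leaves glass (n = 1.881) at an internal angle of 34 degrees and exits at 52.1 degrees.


Apply Snell's law: n1 * sin(theta1) = n2 * sin(theta2)
  n2 = n1 * sin(theta1) / sin(theta2)
  sin(34) = 0.559193
  sin(52.1) = 0.789084
  n2 = 1.881 * 0.559193 / 0.789084 = 1.333

1.333


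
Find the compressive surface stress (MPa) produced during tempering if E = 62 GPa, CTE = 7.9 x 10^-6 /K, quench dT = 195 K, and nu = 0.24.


Tempering stress: sigma = E * alpha * dT / (1 - nu)
  E (MPa) = 62 * 1000 = 62000
  Numerator = 62000 * (7.9 x 10^-6) * 195 = 95.511
  Denominator = 1 - 0.24 = 0.76
  sigma = 95.511 / 0.76 = 125.7 MPa

125.7 MPa


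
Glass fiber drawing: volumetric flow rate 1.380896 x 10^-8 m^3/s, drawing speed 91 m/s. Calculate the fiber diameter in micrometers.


Cross-sectional area from continuity:
  A = Q / v = 1.380896 x 10^-8 / 91 = 1.517468 x 10^-10 m^2
Diameter from circular cross-section:
  d = sqrt(4A / pi) * 10^6 (m -> um)
  d = sqrt(4 * 1.517468 x 10^-10 / pi) * 10^6 = 13.9 um

13.9 um


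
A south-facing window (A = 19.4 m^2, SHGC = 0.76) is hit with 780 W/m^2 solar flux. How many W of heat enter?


Solar heat gain: Q = Area * SHGC * Irradiance
  Q = 19.4 * 0.76 * 780 = 11500.3 W

11500.3 W


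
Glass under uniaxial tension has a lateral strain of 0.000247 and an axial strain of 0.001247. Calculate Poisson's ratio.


Poisson's ratio: nu = lateral strain / axial strain
  nu = 0.000247 / 0.001247 = 0.1981

0.1981


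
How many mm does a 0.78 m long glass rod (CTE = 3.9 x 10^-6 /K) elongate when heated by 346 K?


Thermal expansion formula: dL = alpha * L0 * dT
  dL = (3.9 x 10^-6) * 0.78 * 346 = 0.00105253 m
Convert to mm: 0.00105253 * 1000 = 1.0525 mm

1.0525 mm


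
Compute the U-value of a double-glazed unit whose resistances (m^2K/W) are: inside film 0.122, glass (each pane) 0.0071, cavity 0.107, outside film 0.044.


Total thermal resistance (series):
  R_total = R_in + R_glass + R_air + R_glass + R_out
  R_total = 0.122 + 0.0071 + 0.107 + 0.0071 + 0.044 = 0.2872 m^2K/W
U-value = 1 / R_total = 1 / 0.2872 = 3.482 W/m^2K

3.482 W/m^2K


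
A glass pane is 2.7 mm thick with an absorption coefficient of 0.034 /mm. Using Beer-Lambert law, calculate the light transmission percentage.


Beer-Lambert law: T = exp(-alpha * thickness)
  exponent = -0.034 * 2.7 = -0.0918
  T = exp(-0.0918) = 0.9123
  Percentage = 0.9123 * 100 = 91.23%

91.23%


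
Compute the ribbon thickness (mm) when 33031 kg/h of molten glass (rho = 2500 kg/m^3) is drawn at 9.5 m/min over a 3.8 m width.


Ribbon cross-section from mass balance:
  Volume rate = throughput / density = 33031 / 2500 = 13.2124 m^3/h
  thickness = volume rate / (speed * 60 * width), i.e.
  thickness = throughput / (60 * speed * width * density) * 1000
  thickness = 33031 / (60 * 9.5 * 3.8 * 2500) * 1000 = 6.1 mm

6.1 mm


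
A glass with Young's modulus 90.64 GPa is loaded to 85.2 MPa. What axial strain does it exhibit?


Rearrange E = sigma / epsilon:
  epsilon = sigma / E
  E (MPa) = 90.64 * 1000 = 90640
  epsilon = 85.2 / 90640 = 0.00094

0.00094


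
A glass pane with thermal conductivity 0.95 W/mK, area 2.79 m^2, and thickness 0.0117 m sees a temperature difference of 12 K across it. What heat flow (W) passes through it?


Fourier's law: Q = k * A * dT / t
  Q = 0.95 * 2.79 * 12 / 0.0117
  Q = 31.806 / 0.0117 = 2718.5 W

2718.5 W


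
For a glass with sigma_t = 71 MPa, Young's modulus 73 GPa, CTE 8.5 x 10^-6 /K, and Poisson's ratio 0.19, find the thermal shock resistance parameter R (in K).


Thermal shock resistance: R = sigma * (1 - nu) / (E * alpha)
  Numerator = 71 * (1 - 0.19) = 57.51
  Denominator = 73 * 1000 * (8.5 x 10^-6) = 0.6205
  R = 57.51 / 0.6205 = 92.7 K

92.7 K


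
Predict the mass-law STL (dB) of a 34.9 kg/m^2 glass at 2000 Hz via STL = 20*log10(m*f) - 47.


Mass law: STL = 20 * log10(m * f) - 47
  m * f = 34.9 * 2000 = 69800
  log10(69800) = 4.84386
  STL = 20 * 4.84386 - 47 = 96.8772 - 47 = 49.9 dB

49.9 dB


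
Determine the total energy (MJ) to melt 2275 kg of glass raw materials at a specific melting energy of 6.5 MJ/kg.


Total energy = mass * specific energy
  E = 2275 * 6.5 = 14787.5 MJ

14787.5 MJ


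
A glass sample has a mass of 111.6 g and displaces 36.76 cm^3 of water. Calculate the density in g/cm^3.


Use the definition of density:
  rho = mass / volume
  rho = 111.6 / 36.76 = 3.036 g/cm^3

3.036 g/cm^3


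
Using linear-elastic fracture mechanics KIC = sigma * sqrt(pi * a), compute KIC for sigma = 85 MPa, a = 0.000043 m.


Fracture toughness: KIC = sigma * sqrt(pi * a)
  pi * a = pi * 0.000043 = 0.000135088
  sqrt(pi * a) = 0.011623
  KIC = 85 * 0.011623 = 0.988 MPa*sqrt(m)

0.988 MPa*sqrt(m)


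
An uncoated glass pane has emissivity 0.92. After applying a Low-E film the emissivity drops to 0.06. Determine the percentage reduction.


Percentage reduction = (1 - coated/uncoated) * 100
  Ratio = 0.06 / 0.92 = 0.0652
  Reduction = (1 - 0.0652) * 100 = 93.5%

93.5%


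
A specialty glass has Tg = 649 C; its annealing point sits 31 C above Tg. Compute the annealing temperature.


The annealing temperature is Tg plus the offset:
  T_anneal = 649 + 31 = 680 C

680 C


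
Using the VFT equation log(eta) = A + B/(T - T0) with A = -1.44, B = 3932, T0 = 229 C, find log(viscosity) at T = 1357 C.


VFT equation: log(eta) = A + B / (T - T0)
  T - T0 = 1357 - 229 = 1128
  B / (T - T0) = 3932 / 1128 = 3.486
  log(eta) = -1.44 + 3.486 = 2.046

2.046


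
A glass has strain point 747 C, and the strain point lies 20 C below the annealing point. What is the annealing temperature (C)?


T_anneal = T_strain + gap:
  T_anneal = 747 + 20 = 767 C

767 C


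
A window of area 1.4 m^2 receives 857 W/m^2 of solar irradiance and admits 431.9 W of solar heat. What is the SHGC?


Rearrange Q = Area * SHGC * Irradiance:
  SHGC = Q / (Area * Irradiance)
  SHGC = 431.9 / (1.4 * 857) = 0.36

0.36


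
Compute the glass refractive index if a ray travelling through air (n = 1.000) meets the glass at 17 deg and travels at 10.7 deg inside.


Apply Snell's law: n1 * sin(theta1) = n2 * sin(theta2)
  n2 = n1 * sin(theta1) / sin(theta2)
  sin(17) = 0.292372
  sin(10.7) = 0.185667
  n2 = 1.000 * 0.292372 / 0.185667 = 1.5747

1.5747


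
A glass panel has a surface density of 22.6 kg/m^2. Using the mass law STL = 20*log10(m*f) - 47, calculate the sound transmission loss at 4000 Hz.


Mass law: STL = 20 * log10(m * f) - 47
  m * f = 22.6 * 4000 = 90400
  log10(90400) = 4.95617
  STL = 20 * 4.95617 - 47 = 99.1234 - 47 = 52.1 dB

52.1 dB


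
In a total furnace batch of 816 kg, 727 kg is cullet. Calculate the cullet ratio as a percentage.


Cullet ratio = (cullet mass / total batch mass) * 100
  Ratio = 727 / 816 * 100 = 89.09%

89.09%


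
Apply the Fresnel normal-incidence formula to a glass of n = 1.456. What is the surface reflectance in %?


Fresnel reflectance at normal incidence:
  R = ((n - 1)/(n + 1))^2
  (n - 1)/(n + 1) = (1.456 - 1)/(1.456 + 1) = 0.185668
  R = 0.185668^2 = 0.0344726
  R(%) = 0.0344726 * 100 = 3.447%

3.447%


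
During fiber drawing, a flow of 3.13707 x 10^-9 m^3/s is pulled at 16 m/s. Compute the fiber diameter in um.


Cross-sectional area from continuity:
  A = Q / v = 3.13707 x 10^-9 / 16 = 1.960669 x 10^-10 m^2
Diameter from circular cross-section:
  d = sqrt(4A / pi) * 10^6 (m -> um)
  d = sqrt(4 * 1.960669 x 10^-10 / pi) * 10^6 = 15.8 um

15.8 um


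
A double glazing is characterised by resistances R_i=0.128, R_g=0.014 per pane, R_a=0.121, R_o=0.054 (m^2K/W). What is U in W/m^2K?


Total thermal resistance (series):
  R_total = R_in + R_glass + R_air + R_glass + R_out
  R_total = 0.128 + 0.014 + 0.121 + 0.014 + 0.054 = 0.331 m^2K/W
U-value = 1 / R_total = 1 / 0.331 = 3.021 W/m^2K

3.021 W/m^2K


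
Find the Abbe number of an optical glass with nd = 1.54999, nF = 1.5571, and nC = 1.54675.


Abbe number formula: Vd = (nd - 1) / (nF - nC)
  nd - 1 = 1.54999 - 1 = 0.54999
  nF - nC = 1.5571 - 1.54675 = 0.01035
  Vd = 0.54999 / 0.01035 = 53.14

53.14


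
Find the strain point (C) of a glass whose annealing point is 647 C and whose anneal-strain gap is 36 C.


Strain point = annealing point - difference:
  T_strain = 647 - 36 = 611 C

611 C


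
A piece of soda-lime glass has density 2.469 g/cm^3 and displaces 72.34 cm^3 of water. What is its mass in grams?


Rearrange rho = m / V:
  m = rho * V
  m = 2.469 * 72.34 = 178.607 g

178.607 g


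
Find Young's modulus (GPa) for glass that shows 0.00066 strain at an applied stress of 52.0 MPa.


Young's modulus: E = stress / strain
  E = 52.0 MPa / 0.00066 = 78787.88 MPa
Convert to GPa: 78787.88 / 1000 = 78.79 GPa

78.79 GPa


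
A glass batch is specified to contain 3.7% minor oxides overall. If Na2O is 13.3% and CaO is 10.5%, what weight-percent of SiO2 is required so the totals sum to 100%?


Known pieces sum to 100%:
  SiO2 = 100 - (others + Na2O + CaO)
  SiO2 = 100 - (3.7 + 13.3 + 10.5) = 72.5%

72.5%


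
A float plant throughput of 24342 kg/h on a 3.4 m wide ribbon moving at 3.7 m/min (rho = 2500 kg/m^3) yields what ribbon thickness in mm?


Ribbon cross-section from mass balance:
  Volume rate = throughput / density = 24342 / 2500 = 9.7368 m^3/h
  thickness = volume rate / (speed * 60 * width), i.e.
  thickness = throughput / (60 * speed * width * density) * 1000
  thickness = 24342 / (60 * 3.7 * 3.4 * 2500) * 1000 = 12.9 mm

12.9 mm


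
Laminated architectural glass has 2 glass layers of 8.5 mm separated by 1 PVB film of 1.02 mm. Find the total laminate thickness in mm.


Total thickness = glass contribution + PVB contribution
  Glass: 2 * 8.5 = 17.0 mm
  PVB: 1 * 1.02 = 1.02 mm
  Total = 17.0 + 1.02 = 18.02 mm

18.02 mm


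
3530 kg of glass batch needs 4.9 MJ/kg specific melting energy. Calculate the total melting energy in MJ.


Total energy = mass * specific energy
  E = 3530 * 4.9 = 17297 MJ

17297 MJ


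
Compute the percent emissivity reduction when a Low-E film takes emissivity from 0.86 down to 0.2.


Percentage reduction = (1 - coated/uncoated) * 100
  Ratio = 0.2 / 0.86 = 0.2326
  Reduction = (1 - 0.2326) * 100 = 76.7%

76.7%


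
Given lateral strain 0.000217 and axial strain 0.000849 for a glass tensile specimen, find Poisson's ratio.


Poisson's ratio: nu = lateral strain / axial strain
  nu = 0.000217 / 0.000849 = 0.2556

0.2556


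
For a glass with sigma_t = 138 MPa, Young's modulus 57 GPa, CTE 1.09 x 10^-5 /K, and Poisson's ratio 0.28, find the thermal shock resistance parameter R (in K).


Thermal shock resistance: R = sigma * (1 - nu) / (E * alpha)
  Numerator = 138 * (1 - 0.28) = 99.36
  Denominator = 57 * 1000 * (1.09 x 10^-5) = 0.6213
  R = 99.36 / 0.6213 = 159.9 K

159.9 K


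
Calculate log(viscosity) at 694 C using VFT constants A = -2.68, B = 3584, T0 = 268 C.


VFT equation: log(eta) = A + B / (T - T0)
  T - T0 = 694 - 268 = 426
  B / (T - T0) = 3584 / 426 = 8.413
  log(eta) = -2.68 + 8.413 = 5.733

5.733
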